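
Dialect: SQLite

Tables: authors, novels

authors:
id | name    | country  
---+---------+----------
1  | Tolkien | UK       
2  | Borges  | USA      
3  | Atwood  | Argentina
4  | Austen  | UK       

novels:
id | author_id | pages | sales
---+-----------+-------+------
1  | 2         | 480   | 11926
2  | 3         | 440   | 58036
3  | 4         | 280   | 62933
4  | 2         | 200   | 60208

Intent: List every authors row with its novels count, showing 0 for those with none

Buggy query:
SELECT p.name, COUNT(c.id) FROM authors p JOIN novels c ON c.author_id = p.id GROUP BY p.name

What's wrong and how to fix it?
Bug: An inner join excludes parents with zero children

Fix: Switch to LEFT JOIN to retain unmatched parent rows

Corrected query:
SELECT p.name, COUNT(c.id) FROM authors p LEFT JOIN novels c ON c.author_id = p.id GROUP BY p.name

Result:
name    | COUNT(c.id)
--------+------------
Atwood  | 1          
Austen  | 1          
Borges  | 2          
Tolkien | 0          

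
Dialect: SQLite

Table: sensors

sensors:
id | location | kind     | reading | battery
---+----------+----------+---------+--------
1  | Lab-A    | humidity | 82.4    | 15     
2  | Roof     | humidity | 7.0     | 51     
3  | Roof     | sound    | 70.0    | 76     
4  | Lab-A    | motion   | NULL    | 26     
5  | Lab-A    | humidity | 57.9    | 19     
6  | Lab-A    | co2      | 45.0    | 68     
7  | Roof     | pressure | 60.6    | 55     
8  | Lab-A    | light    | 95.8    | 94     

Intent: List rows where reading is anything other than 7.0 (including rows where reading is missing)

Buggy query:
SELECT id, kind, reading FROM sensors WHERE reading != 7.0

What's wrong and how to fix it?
Bug: Inequality against NULL is unknown, not true; rows with NULL are dropped

Fix: Handle NULL separately with IS NULL alongside the inequality

Corrected query:
SELECT id, kind, reading FROM sensors WHERE reading != 7.0 OR reading IS NULL

Result:
id | kind     | reading
---+----------+--------
1  | humidity | 82.4   
3  | sound    | 70     
4  | motion   | NULL   
5  | humidity | 57.9   
6  | co2      | 45     
7  | pressure | 60.6   
8  | light    | 95.8   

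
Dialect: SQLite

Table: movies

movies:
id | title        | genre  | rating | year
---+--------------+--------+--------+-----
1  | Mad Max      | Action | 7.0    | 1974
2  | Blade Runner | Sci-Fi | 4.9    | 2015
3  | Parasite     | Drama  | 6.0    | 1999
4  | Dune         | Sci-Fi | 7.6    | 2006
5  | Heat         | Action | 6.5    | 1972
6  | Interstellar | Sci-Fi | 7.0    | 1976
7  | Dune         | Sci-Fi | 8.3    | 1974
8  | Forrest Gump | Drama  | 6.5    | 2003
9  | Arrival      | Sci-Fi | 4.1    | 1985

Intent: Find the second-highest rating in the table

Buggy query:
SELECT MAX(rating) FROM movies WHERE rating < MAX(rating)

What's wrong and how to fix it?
Bug: The inner MAX is an aggregate inside WHERE, which is not allowed

Fix: Compute the overall MAX in a subquery, then take MAX of rows below it

Corrected query:
SELECT MAX(rating) FROM movies WHERE rating < (SELECT MAX(rating) FROM movies)

Result:
MAX(rating)
-----------
7.6        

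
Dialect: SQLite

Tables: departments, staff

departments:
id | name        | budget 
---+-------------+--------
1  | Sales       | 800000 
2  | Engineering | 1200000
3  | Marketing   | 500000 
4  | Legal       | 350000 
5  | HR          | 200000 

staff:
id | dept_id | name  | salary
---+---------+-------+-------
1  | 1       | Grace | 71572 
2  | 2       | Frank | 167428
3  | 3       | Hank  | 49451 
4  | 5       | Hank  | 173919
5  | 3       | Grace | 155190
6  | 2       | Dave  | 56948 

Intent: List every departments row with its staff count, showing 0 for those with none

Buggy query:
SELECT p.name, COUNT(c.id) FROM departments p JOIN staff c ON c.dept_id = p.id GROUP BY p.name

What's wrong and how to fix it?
Bug: An inner join excludes parents with zero children

Fix: Switch to LEFT JOIN to retain unmatched parent rows

Corrected query:
SELECT p.name, COUNT(c.id) FROM departments p LEFT JOIN staff c ON c.dept_id = p.id GROUP BY p.name

Result:
name        | COUNT(c.id)
------------+------------
Engineering | 2          
HR          | 1          
Legal       | 0          
Marketing   | 2          
Sales       | 1          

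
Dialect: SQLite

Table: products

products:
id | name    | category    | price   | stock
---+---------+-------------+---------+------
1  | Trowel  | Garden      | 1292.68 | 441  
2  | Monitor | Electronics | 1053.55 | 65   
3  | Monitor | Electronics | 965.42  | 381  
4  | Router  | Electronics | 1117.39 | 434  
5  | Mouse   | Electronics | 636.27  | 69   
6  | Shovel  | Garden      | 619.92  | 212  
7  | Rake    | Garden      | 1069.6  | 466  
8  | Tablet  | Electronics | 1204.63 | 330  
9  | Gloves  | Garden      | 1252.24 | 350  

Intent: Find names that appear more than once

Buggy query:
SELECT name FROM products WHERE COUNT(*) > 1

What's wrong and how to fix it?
Bug: WHERE can't reference COUNT(*); aggregates are computed after WHERE

Fix: GROUP BY name, then filter groups with HAVING COUNT(*) > 1

Corrected query:
SELECT name FROM products GROUP BY name HAVING COUNT(*) > 1

Result:
name   
-------
Monitor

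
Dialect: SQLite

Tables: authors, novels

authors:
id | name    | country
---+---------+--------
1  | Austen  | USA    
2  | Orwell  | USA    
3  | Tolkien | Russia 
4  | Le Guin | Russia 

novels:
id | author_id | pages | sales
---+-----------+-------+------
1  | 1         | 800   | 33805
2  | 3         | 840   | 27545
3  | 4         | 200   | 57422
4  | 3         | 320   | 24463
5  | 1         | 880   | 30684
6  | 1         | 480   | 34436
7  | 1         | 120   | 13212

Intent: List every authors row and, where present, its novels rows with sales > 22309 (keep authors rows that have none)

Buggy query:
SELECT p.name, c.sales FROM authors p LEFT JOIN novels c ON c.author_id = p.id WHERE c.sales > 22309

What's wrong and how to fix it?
Bug: A WHERE condition on the right-hand table after LEFT JOIN drops unmatched parents

Fix: Put 'c.sales > 22309' in the JOIN's ON clause instead of WHERE

Corrected query:
SELECT p.name, c.sales FROM authors p LEFT JOIN novels c ON c.author_id = p.id AND c.sales > 22309

Result:
name    | sales
--------+------
Austen  | 30684
Austen  | 33805
Austen  | 34436
Orwell  | NULL 
Tolkien | 24463
Tolkien | 27545
Le Guin | 57422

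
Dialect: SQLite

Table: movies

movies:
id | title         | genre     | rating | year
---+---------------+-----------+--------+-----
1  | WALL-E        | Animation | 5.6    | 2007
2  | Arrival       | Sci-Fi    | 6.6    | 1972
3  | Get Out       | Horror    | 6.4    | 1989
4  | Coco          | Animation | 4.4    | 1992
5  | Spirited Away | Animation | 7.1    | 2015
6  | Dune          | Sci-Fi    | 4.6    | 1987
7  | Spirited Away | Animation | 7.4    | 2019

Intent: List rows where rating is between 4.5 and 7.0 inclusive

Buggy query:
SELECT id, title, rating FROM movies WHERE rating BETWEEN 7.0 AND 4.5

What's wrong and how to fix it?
Bug: The bounds are reversed; BETWEEN a AND b requires a <= b to match anything

Fix: Write BETWEEN 4.5 AND 7.0

Corrected query:
SELECT id, title, rating FROM movies WHERE rating BETWEEN 4.5 AND 7.0

Result:
id | title   | rating
---+---------+-------
1  | WALL-E  | 5.6   
2  | Arrival | 6.6   
3  | Get Out | 6.4   
6  | Dune    | 4.6   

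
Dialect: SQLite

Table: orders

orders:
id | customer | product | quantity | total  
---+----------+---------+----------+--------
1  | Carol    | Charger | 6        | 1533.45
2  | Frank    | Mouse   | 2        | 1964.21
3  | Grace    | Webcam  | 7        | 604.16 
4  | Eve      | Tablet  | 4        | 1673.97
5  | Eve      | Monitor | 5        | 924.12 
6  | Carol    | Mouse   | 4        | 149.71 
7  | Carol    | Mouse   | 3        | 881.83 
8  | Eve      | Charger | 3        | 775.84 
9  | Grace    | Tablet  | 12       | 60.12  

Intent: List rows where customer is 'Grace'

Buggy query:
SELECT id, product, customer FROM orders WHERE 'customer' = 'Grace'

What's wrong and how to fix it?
Bug: Single quotes denote string literals in SQL; the column name is being compared as a constant string

Fix: Remove the quotes around the column name (or use double quotes for an identifier)

Corrected query:
SELECT id, product, customer FROM orders WHERE customer = 'Grace'

Result:
id | product | customer
---+---------+---------
3  | Webcam  | Grace   
9  | Tablet  | Grace   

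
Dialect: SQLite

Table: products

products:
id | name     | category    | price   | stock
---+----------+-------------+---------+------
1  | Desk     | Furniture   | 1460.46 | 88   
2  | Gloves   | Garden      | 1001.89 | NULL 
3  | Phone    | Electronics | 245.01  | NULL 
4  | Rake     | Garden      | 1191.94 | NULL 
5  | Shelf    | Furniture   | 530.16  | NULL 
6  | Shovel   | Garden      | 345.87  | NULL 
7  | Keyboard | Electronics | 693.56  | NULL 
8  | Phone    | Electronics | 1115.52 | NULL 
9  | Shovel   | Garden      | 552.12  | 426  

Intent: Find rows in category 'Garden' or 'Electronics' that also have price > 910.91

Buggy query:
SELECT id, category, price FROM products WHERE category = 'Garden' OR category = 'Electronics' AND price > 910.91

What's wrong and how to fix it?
Bug: Without parentheses, AND is evaluated before OR, so the price filter only applies to the 'Electronics' branch

Fix: Group the OR with parentheses (or use IN), then AND the threshold

Corrected query:
SELECT id, category, price FROM products WHERE (category = 'Garden' OR category = 'Electronics') AND price > 910.91

Result:
id | category    | price  
---+-------------+--------
2  | Garden      | 1001.89
4  | Garden      | 1191.94
8  | Electronics | 1115.52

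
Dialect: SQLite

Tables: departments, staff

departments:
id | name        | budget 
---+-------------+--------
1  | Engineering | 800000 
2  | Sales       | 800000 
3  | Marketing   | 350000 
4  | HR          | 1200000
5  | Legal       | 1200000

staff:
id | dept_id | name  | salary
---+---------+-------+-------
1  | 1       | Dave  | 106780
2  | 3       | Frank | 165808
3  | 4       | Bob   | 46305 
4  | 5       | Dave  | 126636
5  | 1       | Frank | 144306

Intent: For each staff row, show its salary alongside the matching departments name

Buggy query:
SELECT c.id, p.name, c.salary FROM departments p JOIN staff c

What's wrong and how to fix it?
Bug: JOIN with no ON clause produces a cartesian product; every staff row pairs with every departments row

Fix: Specify the join condition linking the foreign key to the parent id

Corrected query:
SELECT c.id, p.name, c.salary FROM departments p JOIN staff c ON c.dept_id = p.id

Result:
id | name        | salary
---+-------------+-------
1  | Engineering | 106780
2  | Marketing   | 165808
3  | HR          | 46305 
4  | Legal       | 126636
5  | Engineering | 144306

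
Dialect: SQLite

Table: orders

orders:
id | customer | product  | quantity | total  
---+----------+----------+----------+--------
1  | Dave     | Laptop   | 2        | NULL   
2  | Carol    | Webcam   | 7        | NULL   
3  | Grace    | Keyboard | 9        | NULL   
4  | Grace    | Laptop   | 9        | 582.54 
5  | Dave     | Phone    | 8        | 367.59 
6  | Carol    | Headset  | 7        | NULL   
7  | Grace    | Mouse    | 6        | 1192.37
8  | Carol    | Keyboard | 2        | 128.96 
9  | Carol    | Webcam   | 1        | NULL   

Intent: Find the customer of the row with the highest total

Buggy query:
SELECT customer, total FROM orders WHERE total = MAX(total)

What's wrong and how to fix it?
Bug: MAX(total) is an aggregate and cannot be used directly in WHERE

Fix: Wrap MAX in a scalar subquery so WHERE compares against a single value

Corrected query:
SELECT customer, total FROM orders WHERE total = (SELECT MAX(total) FROM orders)

Result:
customer | total  
---------+--------
Grace    | 1192.37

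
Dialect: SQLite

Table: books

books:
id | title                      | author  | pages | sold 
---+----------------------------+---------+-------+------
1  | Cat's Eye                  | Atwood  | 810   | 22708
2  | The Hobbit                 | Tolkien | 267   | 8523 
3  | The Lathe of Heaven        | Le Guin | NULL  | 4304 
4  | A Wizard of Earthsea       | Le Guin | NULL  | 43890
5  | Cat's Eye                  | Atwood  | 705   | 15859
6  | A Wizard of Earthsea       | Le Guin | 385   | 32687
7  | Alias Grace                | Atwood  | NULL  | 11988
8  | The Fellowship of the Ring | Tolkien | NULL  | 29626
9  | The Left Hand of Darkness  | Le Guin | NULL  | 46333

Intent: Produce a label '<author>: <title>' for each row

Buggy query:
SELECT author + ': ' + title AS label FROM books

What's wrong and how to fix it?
Bug: '+' is numeric addition; on text columns SQLite converts them to 0 instead of concatenating

Fix: Use the || operator for string concatenation

Corrected query:
SELECT author || ': ' || title AS label FROM books

Result:
label                              
-----------------------------------
Atwood: Cat's Eye                  
Tolkien: The Hobbit                
Le Guin: The Lathe of Heaven       
Le Guin: A Wizard of Earthsea      
Atwood: Cat's Eye                  
Le Guin: A Wizard of Earthsea      
Atwood: Alias Grace                
Tolkien: The Fellowship of the Ring
Le Guin: The Left Hand of Darkness 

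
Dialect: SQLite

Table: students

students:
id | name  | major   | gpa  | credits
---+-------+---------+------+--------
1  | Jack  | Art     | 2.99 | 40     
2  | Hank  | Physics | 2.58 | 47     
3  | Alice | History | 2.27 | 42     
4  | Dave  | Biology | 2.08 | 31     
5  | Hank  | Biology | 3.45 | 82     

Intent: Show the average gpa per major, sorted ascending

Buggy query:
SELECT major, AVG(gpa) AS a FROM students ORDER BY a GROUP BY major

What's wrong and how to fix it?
Bug: ORDER BY appears before GROUP BY; SQL clause order requires GROUP BY first

Fix: Move ORDER BY to the end, after GROUP BY

Corrected query:
SELECT major, AVG(gpa) AS a FROM students GROUP BY major ORDER BY a

Result:
major   | a    
--------+------
History | 2.27 
Physics | 2.58 
Biology | 2.765
Art     | 2.99 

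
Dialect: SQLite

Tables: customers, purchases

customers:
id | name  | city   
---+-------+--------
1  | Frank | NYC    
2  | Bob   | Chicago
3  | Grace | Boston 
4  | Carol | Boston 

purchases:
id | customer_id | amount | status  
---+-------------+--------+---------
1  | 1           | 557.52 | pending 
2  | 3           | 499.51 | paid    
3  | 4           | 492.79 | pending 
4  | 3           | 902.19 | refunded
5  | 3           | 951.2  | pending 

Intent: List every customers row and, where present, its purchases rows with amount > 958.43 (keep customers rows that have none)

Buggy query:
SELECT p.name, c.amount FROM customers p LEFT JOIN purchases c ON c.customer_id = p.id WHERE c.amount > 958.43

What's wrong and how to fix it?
Bug: Filtering c.amount in WHERE discards the NULL rows produced by LEFT JOIN, turning it into an inner join

Fix: Put 'c.amount > 958.43' in the JOIN's ON clause instead of WHERE

Corrected query:
SELECT p.name, c.amount FROM customers p LEFT JOIN purchases c ON c.customer_id = p.id AND c.amount > 958.43

Result:
name  | amount
------+-------
Frank | NULL  
Bob   | NULL  
Grace | NULL  
Carol | NULL  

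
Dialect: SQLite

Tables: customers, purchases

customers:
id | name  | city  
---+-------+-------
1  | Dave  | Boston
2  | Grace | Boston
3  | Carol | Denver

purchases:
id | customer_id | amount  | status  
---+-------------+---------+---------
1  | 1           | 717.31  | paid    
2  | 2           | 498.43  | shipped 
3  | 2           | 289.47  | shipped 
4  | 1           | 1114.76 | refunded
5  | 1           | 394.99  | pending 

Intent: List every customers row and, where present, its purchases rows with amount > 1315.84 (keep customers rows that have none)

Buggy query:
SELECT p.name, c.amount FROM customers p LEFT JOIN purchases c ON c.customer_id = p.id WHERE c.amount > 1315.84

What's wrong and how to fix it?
Bug: Filtering c.amount in WHERE discards the NULL rows produced by LEFT JOIN, turning it into an inner join

Fix: Put 'c.amount > 1315.84' in the JOIN's ON clause instead of WHERE

Corrected query:
SELECT p.name, c.amount FROM customers p LEFT JOIN purchases c ON c.customer_id = p.id AND c.amount > 1315.84

Result:
name  | amount
------+-------
Dave  | NULL  
Grace | NULL  
Carol | NULL  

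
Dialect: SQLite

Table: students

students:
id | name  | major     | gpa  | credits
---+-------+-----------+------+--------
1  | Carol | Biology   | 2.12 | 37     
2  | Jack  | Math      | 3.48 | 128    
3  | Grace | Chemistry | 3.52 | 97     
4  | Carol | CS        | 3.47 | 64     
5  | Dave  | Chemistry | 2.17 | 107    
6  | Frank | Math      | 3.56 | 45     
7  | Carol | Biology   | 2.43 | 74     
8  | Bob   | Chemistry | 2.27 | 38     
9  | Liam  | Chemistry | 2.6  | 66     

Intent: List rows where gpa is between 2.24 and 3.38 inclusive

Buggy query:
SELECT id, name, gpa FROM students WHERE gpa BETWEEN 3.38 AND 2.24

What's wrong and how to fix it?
Bug: BETWEEN expects the lower bound first; with 3.38 AND 2.24 the range is empty

Fix: Write BETWEEN 2.24 AND 3.38

Corrected query:
SELECT id, name, gpa FROM students WHERE gpa BETWEEN 2.24 AND 3.38

Result:
id | name  | gpa 
---+-------+-----
7  | Carol | 2.43
8  | Bob   | 2.27
9  | Liam  | 2.6 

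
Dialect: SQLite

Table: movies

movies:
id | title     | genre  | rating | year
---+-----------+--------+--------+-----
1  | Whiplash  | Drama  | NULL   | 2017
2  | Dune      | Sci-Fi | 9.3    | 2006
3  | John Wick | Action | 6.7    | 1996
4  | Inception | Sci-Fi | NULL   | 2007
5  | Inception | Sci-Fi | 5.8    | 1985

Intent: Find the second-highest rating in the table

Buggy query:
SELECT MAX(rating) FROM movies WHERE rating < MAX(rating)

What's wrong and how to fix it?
Bug: The inner MAX is an aggregate inside WHERE, which is not allowed

Fix: Put the inner MAX in a scalar subquery

Corrected query:
SELECT MAX(rating) FROM movies WHERE rating < (SELECT MAX(rating) FROM movies)

Result:
MAX(rating)
-----------
6.7        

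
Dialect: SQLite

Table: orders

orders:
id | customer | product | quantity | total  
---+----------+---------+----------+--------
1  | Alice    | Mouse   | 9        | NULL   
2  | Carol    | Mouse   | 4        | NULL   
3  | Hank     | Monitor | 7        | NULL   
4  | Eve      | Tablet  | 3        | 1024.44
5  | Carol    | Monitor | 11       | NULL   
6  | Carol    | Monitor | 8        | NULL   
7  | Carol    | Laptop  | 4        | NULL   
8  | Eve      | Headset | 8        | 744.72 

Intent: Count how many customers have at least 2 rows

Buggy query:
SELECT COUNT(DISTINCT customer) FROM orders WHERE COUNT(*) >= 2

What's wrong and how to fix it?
Bug: WHERE filters individual rows, not groups, so a group-level COUNT is invalid there

Fix: Group first with HAVING COUNT(*) >= 2, then COUNT the resulting groups

Corrected query:
SELECT COUNT(*) FROM (SELECT customer FROM orders GROUP BY customer HAVING COUNT(*) >= 2)

Result:
COUNT(*)
--------
2       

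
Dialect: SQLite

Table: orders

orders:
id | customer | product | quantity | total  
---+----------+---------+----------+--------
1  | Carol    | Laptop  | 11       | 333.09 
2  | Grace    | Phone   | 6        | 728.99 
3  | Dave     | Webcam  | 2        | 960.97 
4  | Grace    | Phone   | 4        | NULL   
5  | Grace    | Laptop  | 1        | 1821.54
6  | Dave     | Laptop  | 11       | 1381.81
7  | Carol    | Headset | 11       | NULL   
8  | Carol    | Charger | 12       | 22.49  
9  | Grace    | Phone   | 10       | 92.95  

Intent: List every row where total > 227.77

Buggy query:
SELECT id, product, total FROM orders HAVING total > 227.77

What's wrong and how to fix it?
Bug: HAVING filters the output of aggregation, but this query has no GROUP BY and no aggregate functions, so SQLite rejects it (HAVING clause on a non-aggregate query); the condition here is per row

Fix: Replace HAVING with WHERE since the condition applies to individual rows

Corrected query:
SELECT id, product, total FROM orders WHERE total > 227.77

Result:
id | product | total  
---+---------+--------
1  | Laptop  | 333.09 
2  | Phone   | 728.99 
3  | Webcam  | 960.97 
5  | Laptop  | 1821.54
6  | Laptop  | 1381.81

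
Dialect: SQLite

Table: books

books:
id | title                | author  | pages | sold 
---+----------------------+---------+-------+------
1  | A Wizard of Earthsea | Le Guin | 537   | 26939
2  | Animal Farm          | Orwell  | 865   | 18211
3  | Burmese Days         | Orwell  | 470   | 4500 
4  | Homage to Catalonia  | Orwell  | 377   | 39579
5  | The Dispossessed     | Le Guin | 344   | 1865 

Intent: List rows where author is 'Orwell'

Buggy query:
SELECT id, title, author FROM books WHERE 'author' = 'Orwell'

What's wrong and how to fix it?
Bug: Single quotes denote string literals in SQL; the column name is being compared as a constant string

Fix: Reference the column as author without single quotes

Corrected query:
SELECT id, title, author FROM books WHERE author = 'Orwell'

Result:
id | title               | author
---+---------------------+-------
2  | Animal Farm         | Orwell
3  | Burmese Days        | Orwell
4  | Homage to Catalonia | Orwell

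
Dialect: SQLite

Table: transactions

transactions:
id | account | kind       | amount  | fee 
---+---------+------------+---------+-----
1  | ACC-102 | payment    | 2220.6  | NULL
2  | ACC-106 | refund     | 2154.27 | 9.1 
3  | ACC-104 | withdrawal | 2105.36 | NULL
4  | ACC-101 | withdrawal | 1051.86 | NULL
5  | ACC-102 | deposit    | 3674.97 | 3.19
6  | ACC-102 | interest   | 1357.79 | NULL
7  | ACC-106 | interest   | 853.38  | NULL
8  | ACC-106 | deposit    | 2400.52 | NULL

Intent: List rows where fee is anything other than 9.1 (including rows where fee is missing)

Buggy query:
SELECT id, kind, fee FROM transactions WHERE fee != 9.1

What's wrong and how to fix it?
Bug: 'fee != 9.1' is unknown when fee is NULL, so NULL rows are silently excluded

Fix: Add an explicit OR fee IS NULL to include the missing-value rows

Corrected query:
SELECT id, kind, fee FROM transactions WHERE fee != 9.1 OR fee IS NULL

Result:
id | kind       | fee 
---+------------+-----
1  | payment    | NULL
3  | withdrawal | NULL
4  | withdrawal | NULL
5  | deposit    | 3.19
6  | interest   | NULL
7  | interest   | NULL
8  | deposit    | NULL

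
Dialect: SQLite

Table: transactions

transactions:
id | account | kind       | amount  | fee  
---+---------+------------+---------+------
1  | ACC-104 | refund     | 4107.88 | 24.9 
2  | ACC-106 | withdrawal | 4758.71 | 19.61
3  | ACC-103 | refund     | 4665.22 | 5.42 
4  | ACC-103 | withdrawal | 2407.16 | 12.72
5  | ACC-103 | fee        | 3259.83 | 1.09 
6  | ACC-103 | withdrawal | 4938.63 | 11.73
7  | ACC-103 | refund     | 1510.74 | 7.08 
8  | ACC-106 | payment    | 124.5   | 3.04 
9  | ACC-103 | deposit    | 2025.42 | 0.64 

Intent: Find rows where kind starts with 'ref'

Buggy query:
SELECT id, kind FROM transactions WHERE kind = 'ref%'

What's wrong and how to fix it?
Bug: '=' compares the literal string including the % character; pattern matching needs LIKE

Fix: Use LIKE for wildcard pattern matching

Corrected query:
SELECT id, kind FROM transactions WHERE kind LIKE 'ref%'

Result:
id | kind  
---+-------
1  | refund
3  | refund
7  | refund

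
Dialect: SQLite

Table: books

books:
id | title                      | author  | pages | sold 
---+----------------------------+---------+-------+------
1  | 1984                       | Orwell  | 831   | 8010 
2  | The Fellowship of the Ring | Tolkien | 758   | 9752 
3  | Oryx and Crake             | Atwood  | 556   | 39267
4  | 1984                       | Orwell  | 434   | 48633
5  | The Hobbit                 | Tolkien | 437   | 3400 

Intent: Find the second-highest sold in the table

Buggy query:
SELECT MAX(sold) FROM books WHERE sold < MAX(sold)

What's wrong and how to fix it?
Bug: The inner MAX is an aggregate inside WHERE, which is not allowed

Fix: Compute the overall MAX in a subquery, then take MAX of rows below it

Corrected query:
SELECT MAX(sold) FROM books WHERE sold < (SELECT MAX(sold) FROM books)

Result:
MAX(sold)
---------
39267    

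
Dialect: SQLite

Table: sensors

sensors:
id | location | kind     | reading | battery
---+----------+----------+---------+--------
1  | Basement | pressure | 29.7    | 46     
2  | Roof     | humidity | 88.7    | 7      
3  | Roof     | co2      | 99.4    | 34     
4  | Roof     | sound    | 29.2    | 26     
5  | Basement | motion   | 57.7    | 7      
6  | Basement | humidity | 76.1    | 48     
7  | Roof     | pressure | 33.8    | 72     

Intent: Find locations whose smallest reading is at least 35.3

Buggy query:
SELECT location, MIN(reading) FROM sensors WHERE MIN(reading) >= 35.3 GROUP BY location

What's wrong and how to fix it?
Bug: Aggregates like MIN are computed per group after WHERE runs

Fix: Use HAVING for the per-group MIN condition

Corrected query:
SELECT location, MIN(reading) FROM sensors GROUP BY location HAVING MIN(reading) >= 35.3

Result:
(no rows)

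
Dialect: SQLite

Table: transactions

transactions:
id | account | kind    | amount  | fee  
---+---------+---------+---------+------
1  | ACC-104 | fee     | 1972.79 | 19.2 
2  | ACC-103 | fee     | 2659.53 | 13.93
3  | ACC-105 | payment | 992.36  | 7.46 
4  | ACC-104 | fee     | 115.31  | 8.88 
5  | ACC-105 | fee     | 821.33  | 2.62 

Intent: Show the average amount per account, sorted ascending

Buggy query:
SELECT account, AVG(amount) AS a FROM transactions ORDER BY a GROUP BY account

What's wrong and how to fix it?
Bug: GROUP BY must precede ORDER BY

Fix: Reorder: SELECT … FROM … GROUP BY … ORDER BY …

Corrected query:
SELECT account, AVG(amount) AS a FROM transactions GROUP BY account ORDER BY a

Result:
account | a      
--------+--------
ACC-105 | 906.845
ACC-104 | 1044.05
ACC-103 | 2659.53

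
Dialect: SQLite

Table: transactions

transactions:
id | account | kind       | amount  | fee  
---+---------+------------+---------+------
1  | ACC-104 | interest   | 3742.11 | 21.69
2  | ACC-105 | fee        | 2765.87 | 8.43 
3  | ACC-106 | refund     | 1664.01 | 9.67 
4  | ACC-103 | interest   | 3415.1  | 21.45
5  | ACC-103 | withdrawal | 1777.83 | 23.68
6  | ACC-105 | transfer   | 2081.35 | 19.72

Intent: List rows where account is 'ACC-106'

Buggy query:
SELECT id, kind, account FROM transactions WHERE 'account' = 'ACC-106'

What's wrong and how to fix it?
Bug: Single quotes denote string literals in SQL; the column name is being compared as a constant string

Fix: Remove the quotes around the column name (or use double quotes for an identifier)

Corrected query:
SELECT id, kind, account FROM transactions WHERE account = 'ACC-106'

Result:
id | kind   | account
---+--------+--------
3  | refund | ACC-106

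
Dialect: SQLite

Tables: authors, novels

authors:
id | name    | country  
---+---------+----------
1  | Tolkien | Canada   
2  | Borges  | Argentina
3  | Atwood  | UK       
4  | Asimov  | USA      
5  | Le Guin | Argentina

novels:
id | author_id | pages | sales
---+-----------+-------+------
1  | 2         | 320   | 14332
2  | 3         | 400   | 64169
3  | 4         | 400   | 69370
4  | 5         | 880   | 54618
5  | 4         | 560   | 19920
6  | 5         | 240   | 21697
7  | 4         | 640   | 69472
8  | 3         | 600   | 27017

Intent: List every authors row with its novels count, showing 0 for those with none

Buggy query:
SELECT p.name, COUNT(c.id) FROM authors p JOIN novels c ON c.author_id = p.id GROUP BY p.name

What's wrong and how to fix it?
Bug: An inner join excludes parents with zero children

Fix: Switch to LEFT JOIN to retain unmatched parent rows

Corrected query:
SELECT p.name, COUNT(c.id) FROM authors p LEFT JOIN novels c ON c.author_id = p.id GROUP BY p.name

Result:
name    | COUNT(c.id)
--------+------------
Asimov  | 3          
Atwood  | 2          
Borges  | 1          
Le Guin | 2          
Tolkien | 0          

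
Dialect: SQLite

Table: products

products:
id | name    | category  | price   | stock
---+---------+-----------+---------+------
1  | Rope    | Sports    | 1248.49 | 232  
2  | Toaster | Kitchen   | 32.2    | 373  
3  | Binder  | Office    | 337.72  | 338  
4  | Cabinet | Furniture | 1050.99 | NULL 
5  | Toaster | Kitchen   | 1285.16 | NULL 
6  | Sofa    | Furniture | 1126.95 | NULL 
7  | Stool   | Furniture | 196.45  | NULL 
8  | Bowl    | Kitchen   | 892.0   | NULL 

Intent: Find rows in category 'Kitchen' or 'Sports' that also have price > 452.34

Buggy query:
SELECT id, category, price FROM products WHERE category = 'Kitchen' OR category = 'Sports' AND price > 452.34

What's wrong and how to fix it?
Bug: Without parentheses, AND is evaluated before OR, so the price filter only applies to the 'Sports' branch

Fix: Add parentheses around the OR so the AND applies to both alternatives

Corrected query:
SELECT id, category, price FROM products WHERE (category = 'Kitchen' OR category = 'Sports') AND price > 452.34

Result:
id | category | price  
---+----------+--------
1  | Sports   | 1248.49
5  | Kitchen  | 1285.16
8  | Kitchen  | 892    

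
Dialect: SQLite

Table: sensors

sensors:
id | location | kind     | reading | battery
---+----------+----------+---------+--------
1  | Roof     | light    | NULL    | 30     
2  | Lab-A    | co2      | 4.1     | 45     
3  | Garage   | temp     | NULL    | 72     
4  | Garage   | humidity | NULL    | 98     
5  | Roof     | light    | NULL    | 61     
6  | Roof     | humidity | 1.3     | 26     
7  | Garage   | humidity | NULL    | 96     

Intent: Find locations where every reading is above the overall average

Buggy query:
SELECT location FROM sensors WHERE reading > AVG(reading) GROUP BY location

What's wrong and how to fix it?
Bug: WHERE evaluates per row before aggregation, so AVG() is unavailable

Fix: Compute the overall average in a scalar subquery and compare each group's MIN against it in HAVING

Corrected query:
SELECT location FROM sensors GROUP BY location HAVING MIN(reading) > (SELECT AVG(reading) FROM sensors)

Result:
location
--------
Lab-A   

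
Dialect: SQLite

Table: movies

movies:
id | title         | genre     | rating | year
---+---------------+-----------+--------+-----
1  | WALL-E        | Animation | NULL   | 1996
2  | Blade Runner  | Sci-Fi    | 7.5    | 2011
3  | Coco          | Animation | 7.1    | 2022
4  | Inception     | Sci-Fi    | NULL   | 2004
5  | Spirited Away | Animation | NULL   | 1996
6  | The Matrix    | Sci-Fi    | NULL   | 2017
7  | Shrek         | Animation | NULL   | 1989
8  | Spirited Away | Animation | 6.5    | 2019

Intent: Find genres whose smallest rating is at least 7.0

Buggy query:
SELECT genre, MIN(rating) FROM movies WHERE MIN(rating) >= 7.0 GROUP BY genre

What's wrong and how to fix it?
Bug: MIN() in WHERE is a misuse of aggregate

Fix: Use HAVING for the per-group MIN condition

Corrected query:
SELECT genre, MIN(rating) FROM movies GROUP BY genre HAVING MIN(rating) >= 7.0

Result:
genre  | MIN(rating)
-------+------------
Sci-Fi | 7.5        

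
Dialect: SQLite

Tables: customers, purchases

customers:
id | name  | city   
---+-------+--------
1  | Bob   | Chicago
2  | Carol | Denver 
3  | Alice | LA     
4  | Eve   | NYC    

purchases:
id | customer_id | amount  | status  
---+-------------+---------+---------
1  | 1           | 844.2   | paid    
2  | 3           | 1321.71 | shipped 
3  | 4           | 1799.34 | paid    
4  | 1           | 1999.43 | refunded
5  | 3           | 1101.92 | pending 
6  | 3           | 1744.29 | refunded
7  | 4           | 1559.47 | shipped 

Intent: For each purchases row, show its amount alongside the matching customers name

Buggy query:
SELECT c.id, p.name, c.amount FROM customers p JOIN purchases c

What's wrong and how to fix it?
Bug: JOIN with no ON clause produces a cartesian product; every purchases row pairs with every customers row

Fix: Specify the join condition linking the foreign key to the parent id

Corrected query:
SELECT c.id, p.name, c.amount FROM customers p JOIN purchases c ON c.customer_id = p.id

Result:
id | name  | amount 
---+-------+--------
1  | Bob   | 844.2  
2  | Alice | 1321.71
3  | Eve   | 1799.34
4  | Bob   | 1999.43
5  | Alice | 1101.92
6  | Alice | 1744.29
7  | Eve   | 1559.47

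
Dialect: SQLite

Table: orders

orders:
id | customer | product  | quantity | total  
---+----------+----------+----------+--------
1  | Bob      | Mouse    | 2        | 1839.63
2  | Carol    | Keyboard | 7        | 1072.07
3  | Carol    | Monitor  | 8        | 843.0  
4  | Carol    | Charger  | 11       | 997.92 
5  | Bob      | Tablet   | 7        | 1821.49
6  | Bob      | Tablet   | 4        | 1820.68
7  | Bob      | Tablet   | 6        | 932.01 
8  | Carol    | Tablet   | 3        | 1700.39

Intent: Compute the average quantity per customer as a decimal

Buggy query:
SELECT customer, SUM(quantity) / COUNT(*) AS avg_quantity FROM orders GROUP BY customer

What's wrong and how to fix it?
Bug: Both operands are integers, so '/' performs integer division and truncates

Fix: Cast one side to REAL so the division keeps the fractional part

Corrected query:
SELECT customer, SUM(quantity) * 1.0 / COUNT(*) AS avg_quantity FROM orders GROUP BY customer

Result:
customer | avg_quantity
---------+-------------
Bob      | 4.75        
Carol    | 7.25        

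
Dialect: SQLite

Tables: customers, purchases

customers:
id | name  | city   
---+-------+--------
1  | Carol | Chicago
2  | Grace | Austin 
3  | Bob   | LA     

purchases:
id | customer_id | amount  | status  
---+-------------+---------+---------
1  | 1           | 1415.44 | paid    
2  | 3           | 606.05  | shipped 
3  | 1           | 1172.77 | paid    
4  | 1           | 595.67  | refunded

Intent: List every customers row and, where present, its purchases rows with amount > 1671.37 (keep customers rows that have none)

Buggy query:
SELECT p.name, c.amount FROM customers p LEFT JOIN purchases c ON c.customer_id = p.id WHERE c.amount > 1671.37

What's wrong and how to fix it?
Bug: Filtering c.amount in WHERE discards the NULL rows produced by LEFT JOIN, turning it into an inner join

Fix: Put 'c.amount > 1671.37' in the JOIN's ON clause instead of WHERE

Corrected query:
SELECT p.name, c.amount FROM customers p LEFT JOIN purchases c ON c.customer_id = p.id AND c.amount > 1671.37

Result:
name  | amount
------+-------
Carol | NULL  
Grace | NULL  
Bob   | NULL  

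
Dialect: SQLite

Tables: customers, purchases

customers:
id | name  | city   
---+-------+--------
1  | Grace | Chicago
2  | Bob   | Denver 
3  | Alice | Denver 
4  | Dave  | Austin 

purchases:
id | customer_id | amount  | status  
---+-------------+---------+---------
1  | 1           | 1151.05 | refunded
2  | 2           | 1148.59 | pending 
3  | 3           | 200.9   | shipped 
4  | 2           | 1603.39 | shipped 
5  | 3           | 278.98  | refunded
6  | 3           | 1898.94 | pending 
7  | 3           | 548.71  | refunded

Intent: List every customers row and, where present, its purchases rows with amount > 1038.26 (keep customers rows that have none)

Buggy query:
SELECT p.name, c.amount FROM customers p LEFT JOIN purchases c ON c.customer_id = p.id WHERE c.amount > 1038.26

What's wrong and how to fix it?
Bug: A WHERE condition on the right-hand table after LEFT JOIN drops unmatched parents

Fix: Move the right-table condition into the ON clause so unmatched parents are kept

Corrected query:
SELECT p.name, c.amount FROM customers p LEFT JOIN purchases c ON c.customer_id = p.id AND c.amount > 1038.26

Result:
name  | amount 
------+--------
Grace | 1151.05
Bob   | 1148.59
Bob   | 1603.39
Alice | 1898.94
Dave  | NULL   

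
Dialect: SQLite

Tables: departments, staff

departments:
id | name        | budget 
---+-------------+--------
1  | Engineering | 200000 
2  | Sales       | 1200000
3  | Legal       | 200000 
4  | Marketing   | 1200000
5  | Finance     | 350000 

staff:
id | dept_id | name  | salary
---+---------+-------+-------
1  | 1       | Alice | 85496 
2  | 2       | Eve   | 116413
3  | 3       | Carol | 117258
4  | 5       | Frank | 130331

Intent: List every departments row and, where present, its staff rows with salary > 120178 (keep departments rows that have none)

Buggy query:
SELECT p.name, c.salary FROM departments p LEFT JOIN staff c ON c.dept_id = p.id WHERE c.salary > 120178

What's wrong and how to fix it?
Bug: Filtering c.salary in WHERE discards the NULL rows produced by LEFT JOIN, turning it into an inner join

Fix: Put 'c.salary > 120178' in the JOIN's ON clause instead of WHERE

Corrected query:
SELECT p.name, c.salary FROM departments p LEFT JOIN staff c ON c.dept_id = p.id AND c.salary > 120178

Result:
name        | salary
------------+-------
Engineering | NULL  
Sales       | NULL  
Legal       | NULL  
Marketing   | NULL  
Finance     | 130331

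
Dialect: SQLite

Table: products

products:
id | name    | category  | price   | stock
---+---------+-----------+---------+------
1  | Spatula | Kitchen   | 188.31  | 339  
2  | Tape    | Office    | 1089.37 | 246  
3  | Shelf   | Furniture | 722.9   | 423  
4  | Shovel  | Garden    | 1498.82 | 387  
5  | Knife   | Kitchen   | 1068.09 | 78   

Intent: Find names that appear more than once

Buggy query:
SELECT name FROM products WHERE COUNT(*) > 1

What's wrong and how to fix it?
Bug: WHERE can't reference COUNT(*); aggregates are computed after WHERE

Fix: Group first, then use HAVING for the count condition

Corrected query:
SELECT name FROM products GROUP BY name HAVING COUNT(*) > 1

Result:
(no rows)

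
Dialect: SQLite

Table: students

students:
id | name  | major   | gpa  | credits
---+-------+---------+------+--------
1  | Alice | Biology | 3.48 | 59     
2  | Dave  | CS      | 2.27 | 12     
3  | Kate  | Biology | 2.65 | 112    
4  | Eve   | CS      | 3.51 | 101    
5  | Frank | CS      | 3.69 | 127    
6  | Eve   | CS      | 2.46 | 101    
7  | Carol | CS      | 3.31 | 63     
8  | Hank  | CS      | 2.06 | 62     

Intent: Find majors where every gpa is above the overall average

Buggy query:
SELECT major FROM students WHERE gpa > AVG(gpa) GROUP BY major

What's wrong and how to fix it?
Bug: AVG() is an aggregate; it can't sit directly in WHERE

Fix: Compute the overall average in a scalar subquery and compare each group's MIN against it in HAVING

Corrected query:
SELECT major FROM students GROUP BY major HAVING MIN(gpa) > (SELECT AVG(gpa) FROM students)

Result:
(no rows)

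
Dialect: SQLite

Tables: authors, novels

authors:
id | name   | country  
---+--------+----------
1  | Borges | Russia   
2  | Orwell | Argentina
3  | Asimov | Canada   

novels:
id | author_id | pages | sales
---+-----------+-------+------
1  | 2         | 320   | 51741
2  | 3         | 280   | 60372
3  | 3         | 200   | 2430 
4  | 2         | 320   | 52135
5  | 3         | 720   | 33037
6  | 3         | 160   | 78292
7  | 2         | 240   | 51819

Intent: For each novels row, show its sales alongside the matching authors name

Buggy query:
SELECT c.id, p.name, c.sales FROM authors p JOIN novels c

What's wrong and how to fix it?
Bug: Missing join condition: each novels row is matched to all authors rows instead of just its own

Fix: Add ON c.author_id = p.id to the JOIN

Corrected query:
SELECT c.id, p.name, c.sales FROM authors p JOIN novels c ON c.author_id = p.id

Result:
id | name   | sales
---+--------+------
1  | Orwell | 51741
2  | Asimov | 60372
3  | Asimov | 2430 
4  | Orwell | 52135
5  | Asimov | 33037
6  | Asimov | 78292
7  | Orwell | 51819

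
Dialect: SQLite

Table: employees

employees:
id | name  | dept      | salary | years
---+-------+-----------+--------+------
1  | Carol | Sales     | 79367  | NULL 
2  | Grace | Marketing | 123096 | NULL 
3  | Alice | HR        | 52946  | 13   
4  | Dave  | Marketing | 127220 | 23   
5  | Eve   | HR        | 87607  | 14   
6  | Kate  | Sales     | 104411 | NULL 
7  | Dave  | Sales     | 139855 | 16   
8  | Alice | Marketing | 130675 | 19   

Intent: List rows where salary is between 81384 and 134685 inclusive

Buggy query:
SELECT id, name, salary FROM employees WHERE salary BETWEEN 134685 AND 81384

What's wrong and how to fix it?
Bug: The bounds are reversed; BETWEEN a AND b requires a <= b to match anything

Fix: Swap the bounds so the smaller value comes first

Corrected query:
SELECT id, name, salary FROM employees WHERE salary BETWEEN 81384 AND 134685

Result:
id | name  | salary
---+-------+-------
2  | Grace | 123096
4  | Dave  | 127220
5  | Eve   | 87607 
6  | Kate  | 104411
8  | Alice | 130675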